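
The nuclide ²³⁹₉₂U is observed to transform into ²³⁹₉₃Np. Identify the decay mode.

ΔA = 239 − 239 = 0; ΔZ = 93 − 92 = +1.
A is unchanged and Z rises by 1 — a neutron has become a proton (β⁻ decay).

beta-minus decay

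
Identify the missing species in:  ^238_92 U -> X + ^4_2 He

Conserve mass number: 238 = A + 4, so A = 234.
Conserve atomic number: 92 = Z + 2, so Z = 90.
Z = 90 is thorium, so the species is ^234_90 Th.

Th-234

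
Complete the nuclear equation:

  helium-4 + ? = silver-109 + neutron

Rh-106

Conserve mass number: 4 + A = 109 + 1, so A = 106.
Conserve atomic number: 2 + Z = 47 + 0, so Z = 45.
Z = 45 is rhodium, so the species is rhodium-106.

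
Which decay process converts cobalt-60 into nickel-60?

beta-minus decay

ΔA = 60 − 60 = 0; ΔZ = 28 − 27 = +1.
A is unchanged and Z rises by 1 — a neutron has become a proton (β⁻ decay).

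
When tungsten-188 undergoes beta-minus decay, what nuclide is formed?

Beta-minus decay: mass number changes by +0, atomic number by +1.
A: 188 = 188; Z: 74 + 1 = 75.
Z = 75 is rhenium, so the daughter is rhenium-188.

Re-188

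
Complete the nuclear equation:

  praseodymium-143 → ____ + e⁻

Conserve mass number: 143 = A + 0, so A = 143.
Conserve atomic number: 59 = Z − 1, so Z = 60.
Z = 60 is neodymium, so the species is neodymium-143.

Nd-143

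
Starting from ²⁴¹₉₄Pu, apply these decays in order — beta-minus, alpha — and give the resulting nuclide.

Np-237

Start: (A, Z) = (241, 94).
After β⁻: (241, 95).
After α: (237, 93).
Z = 93 is neptunium.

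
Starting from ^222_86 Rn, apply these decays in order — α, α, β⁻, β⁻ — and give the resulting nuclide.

Po-214

Start: (A, Z) = (222, 86).
After α: (218, 84).
After α: (214, 82).
After β⁻: (214, 83).
After β⁻: (214, 84).
Z = 84 is polonium.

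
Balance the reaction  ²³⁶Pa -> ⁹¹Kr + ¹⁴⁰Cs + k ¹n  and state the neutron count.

5

Conserve mass number: 236 = 91 + 140 + k, so k = 236 − 231 = 5.
Check atomic number: 91 = 36 + 55 + 0 = 91. ✓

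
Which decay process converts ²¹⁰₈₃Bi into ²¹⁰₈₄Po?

beta-minus decay

ΔA = 210 − 210 = 0; ΔZ = 84 − 83 = +1.
A is unchanged and Z rises by 1 — a neutron has become a proton (β⁻ decay).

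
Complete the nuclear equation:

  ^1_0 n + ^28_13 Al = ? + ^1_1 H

Conserve mass number: 1 + 28 = A + 1, so A = 28.
Conserve atomic number: 0 + 13 = Z + 1, so Z = 12.
Z = 12 is magnesium, so the species is ^28_12 Mg.

Mg-28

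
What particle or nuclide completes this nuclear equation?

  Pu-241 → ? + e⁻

Am-241

Conserve mass number: 241 = A + 0, so A = 241.
Conserve atomic number: 94 = Z − 1, so Z = 95.
Z = 95 is americium, so the species is Am-241.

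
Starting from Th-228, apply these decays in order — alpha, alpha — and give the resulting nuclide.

Rn-220

Start: (A, Z) = (228, 90).
After α: (224, 88).
After α: (220, 86).
Z = 86 is radon.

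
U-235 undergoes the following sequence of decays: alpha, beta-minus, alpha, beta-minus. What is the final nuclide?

Th-227

Start: (A, Z) = (235, 92).
After α: (231, 90).
After β⁻: (231, 91).
After α: (227, 89).
After β⁻: (227, 90).
Z = 90 is thorium.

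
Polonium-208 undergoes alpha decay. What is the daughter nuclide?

Pb-204

Alpha decay: mass number changes by -4, atomic number by -2.
A: 208 − 4 = 204; Z: 84 − 2 = 82.
Z = 82 is lead, so the daughter is lead-204.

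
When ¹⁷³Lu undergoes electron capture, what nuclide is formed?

Yb-173

Electron capture: mass number changes by +0, atomic number by -1.
A: 173 = 173; Z: 71 − 1 = 70.
Z = 70 is ytterbium, so the daughter is ¹⁷³Yb.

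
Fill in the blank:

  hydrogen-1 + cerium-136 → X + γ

Pr-137

Conserve mass number: 1 + 136 = A + 0, so A = 137.
Conserve atomic number: 1 + 58 = Z + 0, so Z = 59.
Z = 59 is praseodymium, so the species is praseodymium-137.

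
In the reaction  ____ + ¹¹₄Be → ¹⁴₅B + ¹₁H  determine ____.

alpha particle

Conserve mass number: A + 11 = 14 + 1, so A = 4.
Conserve atomic number: Z + 4 = 5 + 1, so Z = 2.
A = 4 and Z = 2 is ⁴₂He — an alpha particle.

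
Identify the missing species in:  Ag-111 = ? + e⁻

Conserve mass number: 111 = A + 0, so A = 111.
Conserve atomic number: 47 = Z − 1, so Z = 48.
Z = 48 is cadmium, so the species is Cd-111.

Cd-111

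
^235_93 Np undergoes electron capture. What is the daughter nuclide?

U-235

Electron capture: mass number changes by +0, atomic number by -1.
A: 235 = 235; Z: 93 − 1 = 92.
Z = 92 is uranium, so the daughter is ^235_92 U.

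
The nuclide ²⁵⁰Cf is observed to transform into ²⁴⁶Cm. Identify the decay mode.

ΔA = 246 − 250 = -4; ΔZ = 96 − 98 = -2.
A drops by 4 and Z drops by 2 — the signature of alpha emission.

alpha decay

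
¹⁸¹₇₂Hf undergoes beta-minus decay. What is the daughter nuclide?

Ta-181

Beta-minus decay: mass number changes by +0, atomic number by +1.
A: 181 = 181; Z: 72 + 1 = 73.
Z = 73 is tantalum, so the daughter is ¹⁸¹₇₃Ta.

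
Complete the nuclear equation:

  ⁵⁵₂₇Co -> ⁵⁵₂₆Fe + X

Conserve mass number: 55 = 55 + A, so A = 0.
Conserve atomic number: 27 = 26 + Z, so Z = 1.
A = 0 and Z = 1 is ⁰₁e — a positron.

positron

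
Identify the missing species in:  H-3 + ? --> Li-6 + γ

Conserve mass number: 3 + A = 6 + 0, so A = 3.
Conserve atomic number: 1 + Z = 3 + 0, so Z = 2.
Z = 2 is helium, so the species is He-3.

He-3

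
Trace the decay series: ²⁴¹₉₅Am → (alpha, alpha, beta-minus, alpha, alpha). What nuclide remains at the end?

Start: (A, Z) = (241, 95).
After α: (237, 93).
After α: (233, 91).
After β⁻: (233, 92).
After α: (229, 90).
After α: (225, 88).
Z = 88 is radium.

Ra-225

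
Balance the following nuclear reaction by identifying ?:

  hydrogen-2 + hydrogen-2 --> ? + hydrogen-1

Conserve mass number: 2 + 2 = A + 1, so A = 3.
Conserve atomic number: 1 + 1 = Z + 1, so Z = 1.
A = 3 and Z = 1 is hydrogen-3 — a triton.

H-3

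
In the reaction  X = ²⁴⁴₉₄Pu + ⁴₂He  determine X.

Conserve mass number: A = 244 + 4, so A = 248.
Conserve atomic number: Z = 94 + 2, so Z = 96.
Z = 96 is curium, so the species is ²⁴⁸₉₆Cm.

Cm-248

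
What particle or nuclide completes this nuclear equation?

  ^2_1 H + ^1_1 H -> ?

Conserve mass number: 2 + 1 = A, so A = 3.
Conserve atomic number: 1 + 1 = Z, so Z = 2.
Z = 2 is helium, so the species is ^3_2 He.

He-3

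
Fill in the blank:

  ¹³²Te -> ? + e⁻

Conserve mass number: 132 = A + 0, so A = 132.
Conserve atomic number: 52 = Z − 1, so Z = 53.
Z = 53 is iodine, so the species is ¹³²I.

I-132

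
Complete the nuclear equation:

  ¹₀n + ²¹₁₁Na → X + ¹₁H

Conserve mass number: 1 + 21 = A + 1, so A = 21.
Conserve atomic number: 0 + 11 = Z + 1, so Z = 10.
Z = 10 is neon, so the species is ²¹₁₀Ne.

Ne-21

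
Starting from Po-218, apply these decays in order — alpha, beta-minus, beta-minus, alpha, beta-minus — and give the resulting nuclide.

Bi-210

Start: (A, Z) = (218, 84).
After α: (214, 82).
After β⁻: (214, 83).
After β⁻: (214, 84).
After α: (210, 82).
After β⁻: (210, 83).
Z = 83 is bismuth.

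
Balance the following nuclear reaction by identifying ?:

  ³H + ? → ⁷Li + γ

alpha particle

Conserve mass number: 3 + A = 7 + 0, so A = 4.
Conserve atomic number: 1 + Z = 3 + 0, so Z = 2.
A = 4 and Z = 2 is ⁴He — an alpha particle.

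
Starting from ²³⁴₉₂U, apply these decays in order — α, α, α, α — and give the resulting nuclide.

Po-218

Start: (A, Z) = (234, 92).
After α: (230, 90).
After α: (226, 88).
After α: (222, 86).
After α: (218, 84).
Z = 84 is polonium.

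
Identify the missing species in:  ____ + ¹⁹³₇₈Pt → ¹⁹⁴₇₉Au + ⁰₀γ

Conserve mass number: A + 193 = 194 + 0, so A = 1.
Conserve atomic number: Z + 78 = 79 + 0, so Z = 1.
A = 1 and Z = 1 is ¹₁H — a proton.

proton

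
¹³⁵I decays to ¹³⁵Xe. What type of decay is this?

beta-minus decay

ΔA = 135 − 135 = 0; ΔZ = 54 − 53 = +1.
A is unchanged and Z rises by 1 — a neutron has become a proton (β⁻ decay).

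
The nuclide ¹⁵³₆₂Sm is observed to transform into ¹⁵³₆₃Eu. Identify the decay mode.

beta-minus decay

ΔA = 153 − 153 = 0; ΔZ = 63 − 62 = +1.
A is unchanged and Z rises by 1 — a neutron has become a proton (β⁻ decay).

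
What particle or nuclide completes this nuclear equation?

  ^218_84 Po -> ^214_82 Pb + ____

alpha particle

Conserve mass number: 218 = 214 + A, so A = 4.
Conserve atomic number: 84 = 82 + Z, so Z = 2.
A = 4 and Z = 2 is ^4_2 He — an alpha particle.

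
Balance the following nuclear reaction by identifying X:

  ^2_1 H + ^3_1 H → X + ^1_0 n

Conserve mass number: 2 + 3 = A + 1, so A = 4.
Conserve atomic number: 1 + 1 = Z + 0, so Z = 2.
A = 4 and Z = 2 is ^4_2 He — an alpha particle.

He-4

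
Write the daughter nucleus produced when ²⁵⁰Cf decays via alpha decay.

Alpha decay: mass number changes by -4, atomic number by -2.
A: 250 − 4 = 246; Z: 98 − 2 = 96.
Z = 96 is curium, so the daughter is ²⁴⁶Cm.

Cm-246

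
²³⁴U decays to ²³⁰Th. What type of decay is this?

alpha decay

ΔA = 230 − 234 = -4; ΔZ = 90 − 92 = -2.
A drops by 4 and Z drops by 2 — the signature of alpha emission.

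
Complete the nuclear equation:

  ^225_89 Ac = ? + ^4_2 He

Fr-221

Conserve mass number: 225 = A + 4, so A = 221.
Conserve atomic number: 89 = Z + 2, so Z = 87.
Z = 87 is francium, so the species is ^221_87 Fr.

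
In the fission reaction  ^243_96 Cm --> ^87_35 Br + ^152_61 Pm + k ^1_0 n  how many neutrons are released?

Conserve mass number: 243 = 87 + 152 + k, so k = 243 − 239 = 4.
Check atomic number: 96 = 35 + 61 + 0 = 96. ✓

4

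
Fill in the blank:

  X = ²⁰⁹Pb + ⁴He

Po-213

Conserve mass number: A = 209 + 4, so A = 213.
Conserve atomic number: Z = 82 + 2, so Z = 84.
Z = 84 is polonium, so the species is ²¹³Po.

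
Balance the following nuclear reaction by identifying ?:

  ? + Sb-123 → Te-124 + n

deuteron

Conserve mass number: A + 123 = 124 + 1, so A = 2.
Conserve atomic number: Z + 51 = 52 + 0, so Z = 1.
A = 2 and Z = 1 is H-2 — a deuteron.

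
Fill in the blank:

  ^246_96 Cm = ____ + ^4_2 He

Pu-242

Conserve mass number: 246 = A + 4, so A = 242.
Conserve atomic number: 96 = Z + 2, so Z = 94.
Z = 94 is plutonium, so the species is ^242_94 Pu.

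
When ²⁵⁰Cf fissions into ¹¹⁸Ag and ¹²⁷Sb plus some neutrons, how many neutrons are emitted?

5

Conserve mass number: 250 = 118 + 127 + k, so k = 250 − 245 = 5.
Check atomic number: 98 = 47 + 51 + 0 = 98. ✓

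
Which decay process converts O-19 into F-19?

beta-minus decay

ΔA = 19 − 19 = 0; ΔZ = 9 − 8 = +1.
A is unchanged and Z rises by 1 — a neutron has become a proton (β⁻ decay).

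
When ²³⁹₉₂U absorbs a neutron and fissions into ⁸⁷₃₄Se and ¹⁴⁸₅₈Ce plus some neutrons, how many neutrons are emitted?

Conserve mass number: 240 = 87 + 148 + k, so k = 240 − 235 = 5.
Check atomic number: 92 = 34 + 58 + 0 = 92. ✓

5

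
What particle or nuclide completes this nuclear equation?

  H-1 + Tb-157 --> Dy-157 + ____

Conserve mass number: 1 + 157 = 157 + A, so A = 1.
Conserve atomic number: 1 + 65 = 66 + Z, so Z = 0.
A = 1 and Z = 0 is n — a neutron.

neutron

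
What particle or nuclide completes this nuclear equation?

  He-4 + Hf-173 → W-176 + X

Conserve mass number: 4 + 173 = 176 + A, so A = 1.
Conserve atomic number: 2 + 72 = 74 + Z, so Z = 0.
A = 1 and Z = 0 is n — a neutron.

neutron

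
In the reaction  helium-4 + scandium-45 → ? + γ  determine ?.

V-49

Conserve mass number: 4 + 45 = A + 0, so A = 49.
Conserve atomic number: 2 + 21 = Z + 0, so Z = 23.
Z = 23 is vanadium, so the species is vanadium-49.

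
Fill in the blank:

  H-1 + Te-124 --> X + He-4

Conserve mass number: 1 + 124 = A + 4, so A = 121.
Conserve atomic number: 1 + 52 = Z + 2, so Z = 51.
Z = 51 is antimony, so the species is Sb-121.

Sb-121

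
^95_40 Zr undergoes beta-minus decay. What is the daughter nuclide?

Nb-95

Beta-minus decay: mass number changes by +0, atomic number by +1.
A: 95 = 95; Z: 40 + 1 = 41.
Z = 41 is niobium, so the daughter is ^95_41 Nb.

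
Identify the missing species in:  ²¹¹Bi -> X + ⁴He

Conserve mass number: 211 = A + 4, so A = 207.
Conserve atomic number: 83 = Z + 2, so Z = 81.
Z = 81 is thallium, so the species is ²⁰⁷Tl.

Tl-207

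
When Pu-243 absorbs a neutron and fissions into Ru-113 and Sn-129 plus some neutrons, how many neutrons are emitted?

Conserve mass number: 244 = 113 + 129 + k, so k = 244 − 242 = 2.
Check atomic number: 94 = 44 + 50 + 0 = 94. ✓

2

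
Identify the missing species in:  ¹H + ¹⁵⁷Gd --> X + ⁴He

Eu-154

Conserve mass number: 1 + 157 = A + 4, so A = 154.
Conserve atomic number: 1 + 64 = Z + 2, so Z = 63.
Z = 63 is europium, so the species is ¹⁵⁴Eu.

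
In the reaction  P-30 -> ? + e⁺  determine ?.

Conserve mass number: 30 = A + 0, so A = 30.
Conserve atomic number: 15 = Z + 1, so Z = 14.
Z = 14 is silicon, so the species is Si-30.

Si-30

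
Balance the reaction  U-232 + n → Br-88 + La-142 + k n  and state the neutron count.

3

Conserve mass number: 233 = 88 + 142 + k, so k = 233 − 230 = 3.
Check atomic number: 92 = 35 + 57 + 0 = 92. ✓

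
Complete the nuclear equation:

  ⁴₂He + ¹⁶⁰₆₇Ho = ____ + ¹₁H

Er-163

Conserve mass number: 4 + 160 = A + 1, so A = 163.
Conserve atomic number: 2 + 67 = Z + 1, so Z = 68.
Z = 68 is erbium, so the species is ¹⁶³₆₈Er.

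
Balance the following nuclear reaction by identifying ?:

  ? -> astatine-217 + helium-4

Conserve mass number: A = 217 + 4, so A = 221.
Conserve atomic number: Z = 85 + 2, so Z = 87.
Z = 87 is francium, so the species is francium-221.

Fr-221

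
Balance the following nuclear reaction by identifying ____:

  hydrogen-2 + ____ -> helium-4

deuteron

Conserve mass number: 2 + A = 4, so A = 2.
Conserve atomic number: 1 + Z = 2, so Z = 1.
A = 2 and Z = 1 is hydrogen-2 — a deuteron.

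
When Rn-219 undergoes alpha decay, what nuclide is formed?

Alpha decay: mass number changes by -4, atomic number by -2.
A: 219 − 4 = 215; Z: 86 − 2 = 84.
Z = 84 is polonium, so the daughter is Po-215.

Po-215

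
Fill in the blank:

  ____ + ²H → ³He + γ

proton

Conserve mass number: A + 2 = 3 + 0, so A = 1.
Conserve atomic number: Z + 1 = 2 + 0, so Z = 1.
A = 1 and Z = 1 is ¹H — a proton.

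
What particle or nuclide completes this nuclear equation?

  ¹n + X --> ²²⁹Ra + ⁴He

Conserve mass number: 1 + A = 229 + 4, so A = 232.
Conserve atomic number: 0 + Z = 88 + 2, so Z = 90.
Z = 90 is thorium, so the species is ²³²Th.

Th-232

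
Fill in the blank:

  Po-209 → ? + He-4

Pb-205

Conserve mass number: 209 = A + 4, so A = 205.
Conserve atomic number: 84 = Z + 2, so Z = 82.
Z = 82 is lead, so the species is Pb-205.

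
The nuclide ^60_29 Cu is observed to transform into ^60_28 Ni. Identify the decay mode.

ΔA = 60 − 60 = 0; ΔZ = 28 − 29 = -1.
A is unchanged and Z drops by 1 — a proton has become a neutron (β⁺ emission or electron capture).

beta-plus decay or electron capture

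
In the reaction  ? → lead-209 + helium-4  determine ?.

Po-213

Conserve mass number: A = 209 + 4, so A = 213.
Conserve atomic number: Z = 82 + 2, so Z = 84.
Z = 84 is polonium, so the species is polonium-213.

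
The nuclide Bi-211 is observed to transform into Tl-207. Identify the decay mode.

alpha decay

ΔA = 207 − 211 = -4; ΔZ = 81 − 83 = -2.
A drops by 4 and Z drops by 2 — the signature of alpha emission.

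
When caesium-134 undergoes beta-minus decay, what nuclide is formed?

Ba-134

Beta-minus decay: mass number changes by +0, atomic number by +1.
A: 134 = 134; Z: 55 + 1 = 56.
Z = 56 is barium, so the daughter is barium-134.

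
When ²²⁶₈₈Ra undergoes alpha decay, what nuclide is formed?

Alpha decay: mass number changes by -4, atomic number by -2.
A: 226 − 4 = 222; Z: 88 − 2 = 86.
Z = 86 is radon, so the daughter is ²²²₈₆Rn.

Rn-222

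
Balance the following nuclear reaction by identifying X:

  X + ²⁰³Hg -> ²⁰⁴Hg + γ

Conserve mass number: A + 203 = 204 + 0, so A = 1.
Conserve atomic number: Z + 80 = 80 + 0, so Z = 0.
A = 1 and Z = 0 is ¹n — a neutron.

neutron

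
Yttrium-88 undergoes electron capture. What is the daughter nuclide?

Electron capture: mass number changes by +0, atomic number by -1.
A: 88 = 88; Z: 39 − 1 = 38.
Z = 38 is strontium, so the daughter is strontium-88.

Sr-88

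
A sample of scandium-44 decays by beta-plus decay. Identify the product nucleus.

Beta-plus decay: mass number changes by +0, atomic number by -1.
A: 44 = 44; Z: 21 − 1 = 20.
Z = 20 is calcium, so the daughter is calcium-44.

Ca-44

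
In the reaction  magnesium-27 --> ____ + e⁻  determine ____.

Al-27

Conserve mass number: 27 = A + 0, so A = 27.
Conserve atomic number: 12 = Z − 1, so Z = 13.
Z = 13 is aluminium, so the species is aluminium-27.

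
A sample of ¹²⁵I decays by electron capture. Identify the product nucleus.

Electron capture: mass number changes by +0, atomic number by -1.
A: 125 = 125; Z: 53 − 1 = 52.
Z = 52 is tellurium, so the daughter is ¹²⁵Te.

Te-125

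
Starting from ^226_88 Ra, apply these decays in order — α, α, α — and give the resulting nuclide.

Start: (A, Z) = (226, 88).
After α: (222, 86).
After α: (218, 84).
After α: (214, 82).
Z = 82 is lead.

Pb-214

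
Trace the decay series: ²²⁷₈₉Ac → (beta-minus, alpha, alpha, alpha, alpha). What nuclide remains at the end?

Start: (A, Z) = (227, 89).
After β⁻: (227, 90).
After α: (223, 88).
After α: (219, 86).
After α: (215, 84).
After α: (211, 82).
Z = 82 is lead.

Pb-211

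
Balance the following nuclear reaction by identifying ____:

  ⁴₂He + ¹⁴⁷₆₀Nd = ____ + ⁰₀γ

Conserve mass number: 4 + 147 = A + 0, so A = 151.
Conserve atomic number: 2 + 60 = Z + 0, so Z = 62.
Z = 62 is samarium, so the species is ¹⁵¹₆₂Sm.

Sm-151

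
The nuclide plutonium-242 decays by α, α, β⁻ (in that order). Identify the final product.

Pa-234

Start: (A, Z) = (242, 94).
After α: (238, 92).
After α: (234, 90).
After β⁻: (234, 91).
Z = 91 is protactinium.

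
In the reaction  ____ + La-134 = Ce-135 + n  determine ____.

Conserve mass number: A + 134 = 135 + 1, so A = 2.
Conserve atomic number: Z + 57 = 58 + 0, so Z = 1.
A = 2 and Z = 1 is H-2 — a deuteron.

deuteron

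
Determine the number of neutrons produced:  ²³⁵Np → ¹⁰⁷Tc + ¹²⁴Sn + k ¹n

4

Conserve mass number: 235 = 107 + 124 + k, so k = 235 − 231 = 4.
Check atomic number: 93 = 43 + 50 + 0 = 93. ✓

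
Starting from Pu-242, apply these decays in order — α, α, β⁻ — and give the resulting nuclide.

Start: (A, Z) = (242, 94).
After α: (238, 92).
After α: (234, 90).
After β⁻: (234, 91).
Z = 91 is protactinium.

Pa-234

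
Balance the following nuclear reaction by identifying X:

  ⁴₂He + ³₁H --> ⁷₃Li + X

Conserve mass number: 4 + 3 = 7 + A, so A = 0.
Conserve atomic number: 2 + 1 = 3 + Z, so Z = 0.
A = 0 and Z = 0 is ⁰₀γ — a gamma ray.

gamma ray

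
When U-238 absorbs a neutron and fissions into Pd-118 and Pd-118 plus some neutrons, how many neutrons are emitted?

Conserve mass number: 239 = 118 + 118 + k, so k = 239 − 236 = 3.
Check atomic number: 92 = 46 + 46 + 0 = 92. ✓

3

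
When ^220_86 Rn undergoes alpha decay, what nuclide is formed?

Alpha decay: mass number changes by -4, atomic number by -2.
A: 220 − 4 = 216; Z: 86 − 2 = 84.
Z = 84 is polonium, so the daughter is ^216_84 Po.

Po-216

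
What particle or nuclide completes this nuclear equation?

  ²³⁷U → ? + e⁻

Conserve mass number: 237 = A + 0, so A = 237.
Conserve atomic number: 92 = Z − 1, so Z = 93.
Z = 93 is neptunium, so the species is ²³⁷Np.

Np-237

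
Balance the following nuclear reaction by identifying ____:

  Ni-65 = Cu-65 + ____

beta-minus particle

Conserve mass number: 65 = 65 + A, so A = 0.
Conserve atomic number: 28 = 29 + Z, so Z = -1.
A = 0 and Z = -1 is e⁻ — a beta-minus particle.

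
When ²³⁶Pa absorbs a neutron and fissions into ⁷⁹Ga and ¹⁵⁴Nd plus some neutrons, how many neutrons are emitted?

4

Conserve mass number: 237 = 79 + 154 + k, so k = 237 − 233 = 4.
Check atomic number: 91 = 31 + 60 + 0 = 91. ✓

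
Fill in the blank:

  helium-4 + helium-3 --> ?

Be-7

Conserve mass number: 4 + 3 = A, so A = 7.
Conserve atomic number: 2 + 2 = Z, so Z = 4.
Z = 4 is beryllium, so the species is beryllium-7.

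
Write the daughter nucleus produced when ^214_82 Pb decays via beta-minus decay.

Bi-214

Beta-minus decay: mass number changes by +0, atomic number by +1.
A: 214 = 214; Z: 82 + 1 = 83.
Z = 83 is bismuth, so the daughter is ^214_83 Bi.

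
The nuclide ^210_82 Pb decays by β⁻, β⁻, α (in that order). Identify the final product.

Start: (A, Z) = (210, 82).
After β⁻: (210, 83).
After β⁻: (210, 84).
After α: (206, 82).
Z = 82 is lead.

Pb-206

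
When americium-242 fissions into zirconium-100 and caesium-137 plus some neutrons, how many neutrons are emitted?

Conserve mass number: 242 = 100 + 137 + k, so k = 242 − 237 = 5.
Check atomic number: 95 = 40 + 55 + 0 = 95. ✓

5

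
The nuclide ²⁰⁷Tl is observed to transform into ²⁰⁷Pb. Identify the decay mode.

beta-minus decay

ΔA = 207 − 207 = 0; ΔZ = 82 − 81 = +1.
A is unchanged and Z rises by 1 — a neutron has become a proton (β⁻ decay).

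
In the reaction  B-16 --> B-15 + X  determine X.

Conserve mass number: 16 = 15 + A, so A = 1.
Conserve atomic number: 5 = 5 + Z, so Z = 0.
A = 1 and Z = 0 is n — a neutron.

neutron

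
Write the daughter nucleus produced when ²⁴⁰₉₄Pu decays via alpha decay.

U-236

Alpha decay: mass number changes by -4, atomic number by -2.
A: 240 − 4 = 236; Z: 94 − 2 = 92.
Z = 92 is uranium, so the daughter is ²³⁶₉₂U.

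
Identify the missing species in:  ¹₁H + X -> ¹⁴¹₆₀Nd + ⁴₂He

Pm-144

Conserve mass number: 1 + A = 141 + 4, so A = 144.
Conserve atomic number: 1 + Z = 60 + 2, so Z = 61.
Z = 61 is promethium, so the species is ¹⁴⁴₆₁Pm.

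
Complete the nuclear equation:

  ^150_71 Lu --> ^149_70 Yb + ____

proton

Conserve mass number: 150 = 149 + A, so A = 1.
Conserve atomic number: 71 = 70 + Z, so Z = 1.
A = 1 and Z = 1 is ^1_1 H — a proton.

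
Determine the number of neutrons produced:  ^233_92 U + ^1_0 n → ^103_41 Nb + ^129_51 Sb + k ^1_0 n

Conserve mass number: 234 = 103 + 129 + k, so k = 234 − 232 = 2.
Check atomic number: 92 = 41 + 51 + 0 = 92. ✓

2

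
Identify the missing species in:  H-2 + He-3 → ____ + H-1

Conserve mass number: 2 + 3 = A + 1, so A = 4.
Conserve atomic number: 1 + 2 = Z + 1, so Z = 2.
A = 4 and Z = 2 is He-4 — an alpha particle.

He-4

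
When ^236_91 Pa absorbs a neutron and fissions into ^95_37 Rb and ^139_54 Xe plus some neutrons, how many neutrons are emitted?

3

Conserve mass number: 237 = 95 + 139 + k, so k = 237 − 234 = 3.
Check atomic number: 91 = 37 + 54 + 0 = 91. ✓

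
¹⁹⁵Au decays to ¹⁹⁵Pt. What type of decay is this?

ΔA = 195 − 195 = 0; ΔZ = 78 − 79 = -1.
A is unchanged and Z drops by 1 — a proton has become a neutron (β⁺ emission or electron capture).

beta-plus decay or electron capture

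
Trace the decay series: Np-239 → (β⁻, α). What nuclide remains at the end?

U-235

Start: (A, Z) = (239, 93).
After β⁻: (239, 94).
After α: (235, 92).
Z = 92 is uranium.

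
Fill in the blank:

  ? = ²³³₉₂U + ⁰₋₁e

Conserve mass number: A = 233 + 0, so A = 233.
Conserve atomic number: Z = 92 − 1, so Z = 91.
Z = 91 is protactinium, so the species is ²³³₉₁Pa.

Pa-233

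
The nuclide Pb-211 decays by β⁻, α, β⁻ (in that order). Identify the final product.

Pb-207

Start: (A, Z) = (211, 82).
After β⁻: (211, 83).
After α: (207, 81).
After β⁻: (207, 82).
Z = 82 is lead.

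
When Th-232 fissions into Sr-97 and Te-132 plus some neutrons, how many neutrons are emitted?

Conserve mass number: 232 = 97 + 132 + k, so k = 232 − 229 = 3.
Check atomic number: 90 = 38 + 52 + 0 = 90. ✓

3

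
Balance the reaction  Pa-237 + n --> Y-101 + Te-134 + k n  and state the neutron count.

3

Conserve mass number: 238 = 101 + 134 + k, so k = 238 − 235 = 3.
Check atomic number: 91 = 39 + 52 + 0 = 91. ✓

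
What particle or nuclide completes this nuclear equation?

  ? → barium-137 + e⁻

Conserve mass number: A = 137 + 0, so A = 137.
Conserve atomic number: Z = 56 − 1, so Z = 55.
Z = 55 is caesium, so the species is caesium-137.

Cs-137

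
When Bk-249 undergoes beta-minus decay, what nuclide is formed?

Cf-249

Beta-minus decay: mass number changes by +0, atomic number by +1.
A: 249 = 249; Z: 97 + 1 = 98.
Z = 98 is californium, so the daughter is Cf-249.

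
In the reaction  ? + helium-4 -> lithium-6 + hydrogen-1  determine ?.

He-3

Conserve mass number: A + 4 = 6 + 1, so A = 3.
Conserve atomic number: Z + 2 = 3 + 1, so Z = 2.
Z = 2 is helium, so the species is helium-3.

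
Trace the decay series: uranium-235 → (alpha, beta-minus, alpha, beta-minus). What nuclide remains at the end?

Start: (A, Z) = (235, 92).
After α: (231, 90).
After β⁻: (231, 91).
After α: (227, 89).
After β⁻: (227, 90).
Z = 90 is thorium.

Th-227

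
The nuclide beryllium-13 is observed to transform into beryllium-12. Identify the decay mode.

ΔA = 12 − 13 = -1; ΔZ = 4 − 4 = +0.
A drops by 1 with Z unchanged — a neutron was emitted.

neutron emission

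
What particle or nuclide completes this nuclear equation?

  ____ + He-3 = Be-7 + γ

alpha particle

Conserve mass number: A + 3 = 7 + 0, so A = 4.
Conserve atomic number: Z + 2 = 4 + 0, so Z = 2.
A = 4 and Z = 2 is He-4 — an alpha particle.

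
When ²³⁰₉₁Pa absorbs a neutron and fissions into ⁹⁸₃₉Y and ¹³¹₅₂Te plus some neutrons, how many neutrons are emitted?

Conserve mass number: 231 = 98 + 131 + k, so k = 231 − 229 = 2.
Check atomic number: 91 = 39 + 52 + 0 = 91. ✓

2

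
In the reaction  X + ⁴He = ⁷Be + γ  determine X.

He-3

Conserve mass number: A + 4 = 7 + 0, so A = 3.
Conserve atomic number: Z + 2 = 4 + 0, so Z = 2.
Z = 2 is helium, so the species is ³He.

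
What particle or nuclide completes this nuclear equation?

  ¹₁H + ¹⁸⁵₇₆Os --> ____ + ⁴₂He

Re-182

Conserve mass number: 1 + 185 = A + 4, so A = 182.
Conserve atomic number: 1 + 76 = Z + 2, so Z = 75.
Z = 75 is rhenium, so the species is ¹⁸²₇₅Re.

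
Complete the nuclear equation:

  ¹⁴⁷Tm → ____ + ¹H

Er-146

Conserve mass number: 147 = A + 1, so A = 146.
Conserve atomic number: 69 = Z + 1, so Z = 68.
Z = 68 is erbium, so the species is ¹⁴⁶Er.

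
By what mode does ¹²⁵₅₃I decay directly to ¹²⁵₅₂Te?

ΔA = 125 − 125 = 0; ΔZ = 52 − 53 = -1.
A is unchanged and Z drops by 1 — a proton has become a neutron (β⁺ emission or electron capture).

beta-plus decay or electron capture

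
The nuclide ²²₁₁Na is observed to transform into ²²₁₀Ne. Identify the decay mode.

beta-plus decay or electron capture

ΔA = 22 − 22 = 0; ΔZ = 10 − 11 = -1.
A is unchanged and Z drops by 1 — a proton has become a neutron (β⁺ emission or electron capture).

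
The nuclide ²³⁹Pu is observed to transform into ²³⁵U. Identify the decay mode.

alpha decay

ΔA = 235 − 239 = -4; ΔZ = 92 − 94 = -2.
A drops by 4 and Z drops by 2 — the signature of alpha emission.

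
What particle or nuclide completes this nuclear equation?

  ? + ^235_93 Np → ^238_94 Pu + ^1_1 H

alpha particle

Conserve mass number: A + 235 = 238 + 1, so A = 4.
Conserve atomic number: Z + 93 = 94 + 1, so Z = 2.
A = 4 and Z = 2 is ^4_2 He — an alpha particle.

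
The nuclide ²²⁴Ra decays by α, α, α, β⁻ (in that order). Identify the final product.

Bi-212

Start: (A, Z) = (224, 88).
After α: (220, 86).
After α: (216, 84).
After α: (212, 82).
After β⁻: (212, 83).
Z = 83 is bismuth.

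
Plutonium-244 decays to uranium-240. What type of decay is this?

alpha decay

ΔA = 240 − 244 = -4; ΔZ = 92 − 94 = -2.
A drops by 4 and Z drops by 2 — the signature of alpha emission.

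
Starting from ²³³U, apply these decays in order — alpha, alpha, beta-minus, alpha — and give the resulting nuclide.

Start: (A, Z) = (233, 92).
After α: (229, 90).
After α: (225, 88).
After β⁻: (225, 89).
After α: (221, 87).
Z = 87 is francium.

Fr-221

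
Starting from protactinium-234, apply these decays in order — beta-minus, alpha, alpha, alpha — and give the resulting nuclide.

Rn-222

Start: (A, Z) = (234, 91).
After β⁻: (234, 92).
After α: (230, 90).
After α: (226, 88).
After α: (222, 86).
Z = 86 is radon.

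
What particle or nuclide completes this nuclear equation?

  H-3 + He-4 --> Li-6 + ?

neutron

Conserve mass number: 3 + 4 = 6 + A, so A = 1.
Conserve atomic number: 1 + 2 = 3 + Z, so Z = 0.
A = 1 and Z = 0 is n — a neutron.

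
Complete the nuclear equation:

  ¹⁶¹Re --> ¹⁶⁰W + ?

proton

Conserve mass number: 161 = 160 + A, so A = 1.
Conserve atomic number: 75 = 74 + Z, so Z = 1.
A = 1 and Z = 1 is ¹H — a proton.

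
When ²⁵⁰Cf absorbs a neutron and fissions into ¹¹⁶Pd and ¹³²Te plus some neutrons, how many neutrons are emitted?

Conserve mass number: 251 = 116 + 132 + k, so k = 251 − 248 = 3.
Check atomic number: 98 = 46 + 52 + 0 = 98. ✓

3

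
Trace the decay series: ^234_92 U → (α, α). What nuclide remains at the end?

Start: (A, Z) = (234, 92).
After α: (230, 90).
After α: (226, 88).
Z = 88 is radium.

Ra-226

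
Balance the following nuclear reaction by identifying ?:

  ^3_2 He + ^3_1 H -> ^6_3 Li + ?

Conserve mass number: 3 + 3 = 6 + A, so A = 0.
Conserve atomic number: 2 + 1 = 3 + Z, so Z = 0.
A = 0 and Z = 0 is ^0_0 γ — a gamma ray.

gamma ray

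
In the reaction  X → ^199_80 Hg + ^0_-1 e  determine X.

Au-199

Conserve mass number: A = 199 + 0, so A = 199.
Conserve atomic number: Z = 80 − 1, so Z = 79.
Z = 79 is gold, so the species is ^199_79 Au.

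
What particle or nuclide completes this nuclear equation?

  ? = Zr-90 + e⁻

Conserve mass number: A = 90 + 0, so A = 90.
Conserve atomic number: Z = 40 − 1, so Z = 39.
Z = 39 is yttrium, so the species is Y-90.

Y-90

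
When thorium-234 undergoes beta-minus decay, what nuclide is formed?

Pa-234

Beta-minus decay: mass number changes by +0, atomic number by +1.
A: 234 = 234; Z: 90 + 1 = 91.
Z = 91 is protactinium, so the daughter is protactinium-234.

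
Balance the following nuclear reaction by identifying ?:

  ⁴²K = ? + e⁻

Ca-42

Conserve mass number: 42 = A + 0, so A = 42.
Conserve atomic number: 19 = Z − 1, so Z = 20.
Z = 20 is calcium, so the species is ⁴²Ca.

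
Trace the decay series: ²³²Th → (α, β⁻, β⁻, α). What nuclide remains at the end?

Start: (A, Z) = (232, 90).
After α: (228, 88).
After β⁻: (228, 89).
After β⁻: (228, 90).
After α: (224, 88).
Z = 88 is radium.

Ra-224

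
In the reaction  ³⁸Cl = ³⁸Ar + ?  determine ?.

Conserve mass number: 38 = 38 + A, so A = 0.
Conserve atomic number: 17 = 18 + Z, so Z = -1.
A = 0 and Z = -1 is e⁻ — a beta-minus particle.

beta-minus particle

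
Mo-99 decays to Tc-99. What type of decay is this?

ΔA = 99 − 99 = 0; ΔZ = 43 − 42 = +1.
A is unchanged and Z rises by 1 — a neutron has become a proton (β⁻ decay).

beta-minus decay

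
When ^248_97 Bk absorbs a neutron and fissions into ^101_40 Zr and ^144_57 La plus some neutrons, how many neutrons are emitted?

Conserve mass number: 249 = 101 + 144 + k, so k = 249 − 245 = 4.
Check atomic number: 97 = 40 + 57 + 0 = 97. ✓

4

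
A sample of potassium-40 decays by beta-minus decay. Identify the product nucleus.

Ca-40

Beta-minus decay: mass number changes by +0, atomic number by +1.
A: 40 = 40; Z: 19 + 1 = 20.
Z = 20 is calcium, so the daughter is calcium-40.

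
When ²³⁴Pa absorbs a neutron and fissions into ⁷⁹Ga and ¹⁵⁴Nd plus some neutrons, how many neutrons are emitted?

Conserve mass number: 235 = 79 + 154 + k, so k = 235 − 233 = 2.
Check atomic number: 91 = 31 + 60 + 0 = 91. ✓

2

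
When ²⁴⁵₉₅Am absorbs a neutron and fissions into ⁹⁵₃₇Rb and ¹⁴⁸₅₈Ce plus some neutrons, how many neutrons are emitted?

3

Conserve mass number: 246 = 95 + 148 + k, so k = 246 − 243 = 3.
Check atomic number: 95 = 37 + 58 + 0 = 95. ✓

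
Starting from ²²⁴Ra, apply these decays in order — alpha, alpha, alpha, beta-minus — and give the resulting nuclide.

Bi-212

Start: (A, Z) = (224, 88).
After α: (220, 86).
After α: (216, 84).
After α: (212, 82).
After β⁻: (212, 83).
Z = 83 is bismuth.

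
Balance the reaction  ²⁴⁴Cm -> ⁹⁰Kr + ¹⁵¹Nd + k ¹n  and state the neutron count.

Conserve mass number: 244 = 90 + 151 + k, so k = 244 − 241 = 3.
Check atomic number: 96 = 36 + 60 + 0 = 96. ✓

3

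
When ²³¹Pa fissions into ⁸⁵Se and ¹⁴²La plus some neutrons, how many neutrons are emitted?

Conserve mass number: 231 = 85 + 142 + k, so k = 231 − 227 = 4.
Check atomic number: 91 = 34 + 57 + 0 = 91. ✓

4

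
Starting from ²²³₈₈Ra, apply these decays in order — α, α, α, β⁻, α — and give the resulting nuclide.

Start: (A, Z) = (223, 88).
After α: (219, 86).
After α: (215, 84).
After α: (211, 82).
After β⁻: (211, 83).
After α: (207, 81).
Z = 81 is thallium.

Tl-207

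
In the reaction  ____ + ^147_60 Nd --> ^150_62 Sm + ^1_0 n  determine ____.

Conserve mass number: A + 147 = 150 + 1, so A = 4.
Conserve atomic number: Z + 60 = 62 + 0, so Z = 2.
A = 4 and Z = 2 is ^4_2 He — an alpha particle.

alpha particle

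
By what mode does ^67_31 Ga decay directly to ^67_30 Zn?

beta-plus decay or electron capture

ΔA = 67 − 67 = 0; ΔZ = 30 − 31 = -1.
A is unchanged and Z drops by 1 — a proton has become a neutron (β⁺ emission or electron capture).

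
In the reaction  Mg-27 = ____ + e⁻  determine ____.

Conserve mass number: 27 = A + 0, so A = 27.
Conserve atomic number: 12 = Z − 1, so Z = 13.
Z = 13 is aluminium, so the species is Al-27.

Al-27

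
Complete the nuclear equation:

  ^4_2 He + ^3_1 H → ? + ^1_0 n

Conserve mass number: 4 + 3 = A + 1, so A = 6.
Conserve atomic number: 2 + 1 = Z + 0, so Z = 3.
Z = 3 is lithium, so the species is ^6_3 Li.

Li-6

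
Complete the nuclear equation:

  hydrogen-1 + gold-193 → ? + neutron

Conserve mass number: 1 + 193 = A + 1, so A = 193.
Conserve atomic number: 1 + 79 = Z + 0, so Z = 80.
Z = 80 is mercury, so the species is mercury-193.

Hg-193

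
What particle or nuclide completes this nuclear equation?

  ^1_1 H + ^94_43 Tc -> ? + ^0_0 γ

Conserve mass number: 1 + 94 = A + 0, so A = 95.
Conserve atomic number: 1 + 43 = Z + 0, so Z = 44.
Z = 44 is ruthenium, so the species is ^95_44 Ru.

Ru-95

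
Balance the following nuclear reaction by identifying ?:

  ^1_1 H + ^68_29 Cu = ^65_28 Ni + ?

Conserve mass number: 1 + 68 = 65 + A, so A = 4.
Conserve atomic number: 1 + 29 = 28 + Z, so Z = 2.
A = 4 and Z = 2 is ^4_2 He — an alpha particle.

alpha particle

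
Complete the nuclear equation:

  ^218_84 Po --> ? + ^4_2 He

Pb-214

Conserve mass number: 218 = A + 4, so A = 214.
Conserve atomic number: 84 = Z + 2, so Z = 82.
Z = 82 is lead, so the species is ^214_82 Pb.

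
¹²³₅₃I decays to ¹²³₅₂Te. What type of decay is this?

beta-plus decay or electron capture

ΔA = 123 − 123 = 0; ΔZ = 52 − 53 = -1.
A is unchanged and Z drops by 1 — a proton has become a neutron (β⁺ emission or electron capture).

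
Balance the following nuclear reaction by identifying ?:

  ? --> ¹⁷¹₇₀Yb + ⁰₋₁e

Conserve mass number: A = 171 + 0, so A = 171.
Conserve atomic number: Z = 70 − 1, so Z = 69.
Z = 69 is thulium, so the species is ¹⁷¹₆₉Tm.

Tm-171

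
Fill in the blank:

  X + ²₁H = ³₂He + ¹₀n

Conserve mass number: A + 2 = 3 + 1, so A = 2.
Conserve atomic number: Z + 1 = 2 + 0, so Z = 1.
A = 2 and Z = 1 is ²₁H — a deuteron.

deuteron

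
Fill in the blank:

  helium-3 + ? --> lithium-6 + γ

Conserve mass number: 3 + A = 6 + 0, so A = 3.
Conserve atomic number: 2 + Z = 3 + 0, so Z = 1.
A = 3 and Z = 1 is hydrogen-3 — a triton.

triton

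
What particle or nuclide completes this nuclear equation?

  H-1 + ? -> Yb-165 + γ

Tm-164

Conserve mass number: 1 + A = 165 + 0, so A = 164.
Conserve atomic number: 1 + Z = 70 + 0, so Z = 69.
Z = 69 is thulium, so the species is Tm-164.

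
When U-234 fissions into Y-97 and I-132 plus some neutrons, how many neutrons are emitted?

Conserve mass number: 234 = 97 + 132 + k, so k = 234 − 229 = 5.
Check atomic number: 92 = 39 + 53 + 0 = 92. ✓

5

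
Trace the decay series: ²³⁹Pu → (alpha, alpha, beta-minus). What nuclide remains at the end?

Pa-231

Start: (A, Z) = (239, 94).
After α: (235, 92).
After α: (231, 90).
After β⁻: (231, 91).
Z = 91 is protactinium.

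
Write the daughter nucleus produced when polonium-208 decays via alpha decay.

Alpha decay: mass number changes by -4, atomic number by -2.
A: 208 − 4 = 204; Z: 84 − 2 = 82.
Z = 82 is lead, so the daughter is lead-204.

Pb-204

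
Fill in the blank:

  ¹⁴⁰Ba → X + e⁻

Conserve mass number: 140 = A + 0, so A = 140.
Conserve atomic number: 56 = Z − 1, so Z = 57.
Z = 57 is lanthanum, so the species is ¹⁴⁰La.

La-140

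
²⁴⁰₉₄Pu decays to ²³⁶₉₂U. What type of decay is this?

ΔA = 236 − 240 = -4; ΔZ = 92 − 94 = -2.
A drops by 4 and Z drops by 2 — the signature of alpha emission.

alpha decay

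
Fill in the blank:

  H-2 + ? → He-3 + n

Conserve mass number: 2 + A = 3 + 1, so A = 2.
Conserve atomic number: 1 + Z = 2 + 0, so Z = 1.
A = 2 and Z = 1 is H-2 — a deuteron.

deuteron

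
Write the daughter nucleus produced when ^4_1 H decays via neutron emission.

H-3

Neutron emission: mass number changes by -1, atomic number by +0.
A: 4 − 1 = 3; Z: 1 = 1.
Z = 1 is hydrogen, so the daughter is ^3_1 H.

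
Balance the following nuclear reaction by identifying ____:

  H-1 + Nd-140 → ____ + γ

Pm-141

Conserve mass number: 1 + 140 = A + 0, so A = 141.
Conserve atomic number: 1 + 60 = Z + 0, so Z = 61.
Z = 61 is promethium, so the species is Pm-141.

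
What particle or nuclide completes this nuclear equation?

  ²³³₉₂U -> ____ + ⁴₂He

Conserve mass number: 233 = A + 4, so A = 229.
Conserve atomic number: 92 = Z + 2, so Z = 90.
Z = 90 is thorium, so the species is ²²⁹₉₀Th.

Th-229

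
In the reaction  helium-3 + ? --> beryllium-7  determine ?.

alpha particle

Conserve mass number: 3 + A = 7, so A = 4.
Conserve atomic number: 2 + Z = 4, so Z = 2.
A = 4 and Z = 2 is helium-4 — an alpha particle.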